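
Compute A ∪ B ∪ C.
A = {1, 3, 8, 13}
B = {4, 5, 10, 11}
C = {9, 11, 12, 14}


Set A = {1, 3, 8, 13}
Set B = {4, 5, 10, 11}
Set C = {9, 11, 12, 14}
First, A ∪ B = {1, 3, 4, 5, 8, 10, 11, 13}
Then, (A ∪ B) ∪ C = {1, 3, 4, 5, 8, 9, 10, 11, 12, 13, 14}

{1, 3, 4, 5, 8, 9, 10, 11, 12, 13, 14}


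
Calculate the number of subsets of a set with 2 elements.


The set has 2 elements.
The power set contains all possible subsets.
|P(A)| = 2^|A| = 2^2 = 4

4


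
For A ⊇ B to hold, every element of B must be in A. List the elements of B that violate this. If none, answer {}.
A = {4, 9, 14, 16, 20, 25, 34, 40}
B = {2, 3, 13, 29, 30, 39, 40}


Set A = {4, 9, 14, 16, 20, 25, 34, 40}
Set B = {2, 3, 13, 29, 30, 39, 40}
Check each element of B against A:
2 ∉ A (include), 3 ∉ A (include), 13 ∉ A (include), 29 ∉ A (include), 30 ∉ A (include), 39 ∉ A (include), 40 ∈ A
Elements of B not in A: {2, 3, 13, 29, 30, 39}

{2, 3, 13, 29, 30, 39}


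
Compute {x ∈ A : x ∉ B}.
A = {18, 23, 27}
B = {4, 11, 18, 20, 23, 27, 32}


Set A = {18, 23, 27}
Set B = {4, 11, 18, 20, 23, 27, 32}
Check each element of A against B:
18 ∈ B, 23 ∈ B, 27 ∈ B
Elements of A not in B: {}

{}


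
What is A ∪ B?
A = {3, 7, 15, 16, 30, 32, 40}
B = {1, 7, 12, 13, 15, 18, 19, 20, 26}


Set A = {3, 7, 15, 16, 30, 32, 40}
Set B = {1, 7, 12, 13, 15, 18, 19, 20, 26}
A ∪ B includes all elements in either set.
Elements from A: {3, 7, 15, 16, 30, 32, 40}
Elements from B not already included: {1, 12, 13, 18, 19, 20, 26}
A ∪ B = {1, 3, 7, 12, 13, 15, 16, 18, 19, 20, 26, 30, 32, 40}

{1, 3, 7, 12, 13, 15, 16, 18, 19, 20, 26, 30, 32, 40}


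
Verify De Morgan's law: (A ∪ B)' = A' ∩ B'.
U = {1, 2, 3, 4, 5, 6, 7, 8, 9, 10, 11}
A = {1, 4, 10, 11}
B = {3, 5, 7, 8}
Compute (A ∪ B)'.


U = {1, 2, 3, 4, 5, 6, 7, 8, 9, 10, 11}
A = {1, 4, 10, 11}, B = {3, 5, 7, 8}
A ∪ B = {1, 3, 4, 5, 7, 8, 10, 11}
(A ∪ B)' = U \ (A ∪ B) = {2, 6, 9}
Verification via A' ∩ B': A' = {2, 3, 5, 6, 7, 8, 9}, B' = {1, 2, 4, 6, 9, 10, 11}
A' ∩ B' = {2, 6, 9} ✓

{2, 6, 9}


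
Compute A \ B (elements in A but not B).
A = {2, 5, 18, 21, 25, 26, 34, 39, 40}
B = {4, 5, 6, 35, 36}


Set A = {2, 5, 18, 21, 25, 26, 34, 39, 40}
Set B = {4, 5, 6, 35, 36}
A \ B includes elements in A that are not in B.
Check each element of A:
2 (not in B, keep), 5 (in B, remove), 18 (not in B, keep), 21 (not in B, keep), 25 (not in B, keep), 26 (not in B, keep), 34 (not in B, keep), 39 (not in B, keep), 40 (not in B, keep)
A \ B = {2, 18, 21, 25, 26, 34, 39, 40}

{2, 18, 21, 25, 26, 34, 39, 40}


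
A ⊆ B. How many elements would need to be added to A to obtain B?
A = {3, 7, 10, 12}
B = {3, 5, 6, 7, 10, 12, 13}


Set A = {3, 7, 10, 12}, |A| = 4
Set B = {3, 5, 6, 7, 10, 12, 13}, |B| = 7
Since A ⊆ B: B \ A = {5, 6, 13}
|B| - |A| = 7 - 4 = 3

3


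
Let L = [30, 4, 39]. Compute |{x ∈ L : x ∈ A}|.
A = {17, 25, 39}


Set A = {17, 25, 39}
Candidates: [30, 4, 39]
Check each candidate:
30 ∉ A, 4 ∉ A, 39 ∈ A
Count of candidates in A: 1

1


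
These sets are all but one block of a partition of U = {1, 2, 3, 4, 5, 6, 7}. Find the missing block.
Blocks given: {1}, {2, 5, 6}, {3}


U = {1, 2, 3, 4, 5, 6, 7}
Shown blocks: {1}, {2, 5, 6}, {3}
A partition's blocks are pairwise disjoint and cover U, so the missing block = U \ (union of shown blocks).
Union of shown blocks: {1, 2, 3, 5, 6}
Missing block = U \ (union) = {4, 7}

{4, 7}


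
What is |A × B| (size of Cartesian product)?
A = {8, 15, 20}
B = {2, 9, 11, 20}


Set A = {8, 15, 20} has 3 elements.
Set B = {2, 9, 11, 20} has 4 elements.
|A × B| = |A| × |B| = 3 × 4 = 12

12


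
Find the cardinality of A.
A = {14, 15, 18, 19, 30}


Set A = {14, 15, 18, 19, 30}
Listing elements: 14, 15, 18, 19, 30
Counting: 5 elements
|A| = 5

5


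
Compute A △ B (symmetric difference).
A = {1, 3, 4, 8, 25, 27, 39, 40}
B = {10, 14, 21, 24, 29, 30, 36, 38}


Set A = {1, 3, 4, 8, 25, 27, 39, 40}
Set B = {10, 14, 21, 24, 29, 30, 36, 38}
A △ B = (A \ B) ∪ (B \ A)
Elements in A but not B: {1, 3, 4, 8, 25, 27, 39, 40}
Elements in B but not A: {10, 14, 21, 24, 29, 30, 36, 38}
A △ B = {1, 3, 4, 8, 10, 14, 21, 24, 25, 27, 29, 30, 36, 38, 39, 40}

{1, 3, 4, 8, 10, 14, 21, 24, 25, 27, 29, 30, 36, 38, 39, 40}


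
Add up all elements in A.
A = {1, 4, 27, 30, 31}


Set A = {1, 4, 27, 30, 31}
Sum = 1 + 4 + 27 + 30 + 31 = 93

93


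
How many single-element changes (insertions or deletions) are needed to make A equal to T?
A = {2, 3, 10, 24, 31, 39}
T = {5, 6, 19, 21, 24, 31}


Set A = {2, 3, 10, 24, 31, 39}
Set T = {5, 6, 19, 21, 24, 31}
Elements to remove from A (in A, not in T): {2, 3, 10, 39} → 4 removals
Elements to add to A (in T, not in A): {5, 6, 19, 21} → 4 additions
Total edits = 4 + 4 = 8

8


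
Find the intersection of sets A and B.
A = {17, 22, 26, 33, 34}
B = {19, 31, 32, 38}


Set A = {17, 22, 26, 33, 34}
Set B = {19, 31, 32, 38}
A ∩ B includes only elements in both sets.
Check each element of A against B:
17 ✗, 22 ✗, 26 ✗, 33 ✗, 34 ✗
A ∩ B = {}

{}


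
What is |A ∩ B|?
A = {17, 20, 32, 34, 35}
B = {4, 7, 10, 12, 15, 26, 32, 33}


Set A = {17, 20, 32, 34, 35}
Set B = {4, 7, 10, 12, 15, 26, 32, 33}
A ∩ B = {32}
|A ∩ B| = 1

1


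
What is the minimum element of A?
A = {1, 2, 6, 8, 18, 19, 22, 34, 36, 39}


Set A = {1, 2, 6, 8, 18, 19, 22, 34, 36, 39}
Elements in ascending order: 1, 2, 6, 8, 18, 19, 22, 34, 36, 39
The smallest element is 1.

1


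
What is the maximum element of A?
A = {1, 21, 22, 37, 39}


Set A = {1, 21, 22, 37, 39}
Elements in ascending order: 1, 21, 22, 37, 39
The largest element is 39.

39


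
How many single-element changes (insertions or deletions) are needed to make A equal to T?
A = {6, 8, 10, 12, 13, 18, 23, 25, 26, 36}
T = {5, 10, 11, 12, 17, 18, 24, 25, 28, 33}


Set A = {6, 8, 10, 12, 13, 18, 23, 25, 26, 36}
Set T = {5, 10, 11, 12, 17, 18, 24, 25, 28, 33}
Elements to remove from A (in A, not in T): {6, 8, 13, 23, 26, 36} → 6 removals
Elements to add to A (in T, not in A): {5, 11, 17, 24, 28, 33} → 6 additions
Total edits = 6 + 6 = 12

12


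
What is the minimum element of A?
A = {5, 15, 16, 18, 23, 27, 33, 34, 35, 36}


Set A = {5, 15, 16, 18, 23, 27, 33, 34, 35, 36}
Elements in ascending order: 5, 15, 16, 18, 23, 27, 33, 34, 35, 36
The smallest element is 5.

5


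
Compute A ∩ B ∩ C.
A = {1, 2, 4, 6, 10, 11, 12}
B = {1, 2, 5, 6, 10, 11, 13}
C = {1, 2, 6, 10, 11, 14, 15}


Set A = {1, 2, 4, 6, 10, 11, 12}
Set B = {1, 2, 5, 6, 10, 11, 13}
Set C = {1, 2, 6, 10, 11, 14, 15}
First, A ∩ B = {1, 2, 6, 10, 11}
Then, (A ∩ B) ∩ C = {1, 2, 6, 10, 11}

{1, 2, 6, 10, 11}


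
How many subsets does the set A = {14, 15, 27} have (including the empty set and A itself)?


Set A = {14, 15, 27}
|A| = 3
The power set P(A) contains all subsets of A.
|P(A)| = 2^|A| = 2^3 = 8

8


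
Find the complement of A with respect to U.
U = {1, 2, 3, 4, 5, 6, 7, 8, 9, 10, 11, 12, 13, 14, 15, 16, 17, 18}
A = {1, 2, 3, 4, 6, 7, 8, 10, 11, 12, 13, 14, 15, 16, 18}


Universal set U = {1, 2, 3, 4, 5, 6, 7, 8, 9, 10, 11, 12, 13, 14, 15, 16, 17, 18}
Set A = {1, 2, 3, 4, 6, 7, 8, 10, 11, 12, 13, 14, 15, 16, 18}
A' = U \ A = elements in U but not in A
Checking each element of U:
1 (in A, exclude), 2 (in A, exclude), 3 (in A, exclude), 4 (in A, exclude), 5 (not in A, include), 6 (in A, exclude), 7 (in A, exclude), 8 (in A, exclude), 9 (not in A, include), 10 (in A, exclude), 11 (in A, exclude), 12 (in A, exclude), 13 (in A, exclude), 14 (in A, exclude), 15 (in A, exclude), 16 (in A, exclude), 17 (not in A, include), 18 (in A, exclude)
A' = {5, 9, 17}

{5, 9, 17}


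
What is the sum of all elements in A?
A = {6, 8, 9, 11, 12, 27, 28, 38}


Set A = {6, 8, 9, 11, 12, 27, 28, 38}
Sum = 6 + 8 + 9 + 11 + 12 + 27 + 28 + 38 = 139

139


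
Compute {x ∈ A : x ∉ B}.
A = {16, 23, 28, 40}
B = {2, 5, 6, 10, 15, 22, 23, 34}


Set A = {16, 23, 28, 40}
Set B = {2, 5, 6, 10, 15, 22, 23, 34}
Check each element of A against B:
16 ∉ B (include), 23 ∈ B, 28 ∉ B (include), 40 ∉ B (include)
Elements of A not in B: {16, 28, 40}

{16, 28, 40}


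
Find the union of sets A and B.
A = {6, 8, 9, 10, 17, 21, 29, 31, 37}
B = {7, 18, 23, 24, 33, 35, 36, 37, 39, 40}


Set A = {6, 8, 9, 10, 17, 21, 29, 31, 37}
Set B = {7, 18, 23, 24, 33, 35, 36, 37, 39, 40}
A ∪ B includes all elements in either set.
Elements from A: {6, 8, 9, 10, 17, 21, 29, 31, 37}
Elements from B not already included: {7, 18, 23, 24, 33, 35, 36, 39, 40}
A ∪ B = {6, 7, 8, 9, 10, 17, 18, 21, 23, 24, 29, 31, 33, 35, 36, 37, 39, 40}

{6, 7, 8, 9, 10, 17, 18, 21, 23, 24, 29, 31, 33, 35, 36, 37, 39, 40}


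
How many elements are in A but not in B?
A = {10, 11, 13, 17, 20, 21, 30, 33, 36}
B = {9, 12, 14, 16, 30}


Set A = {10, 11, 13, 17, 20, 21, 30, 33, 36}
Set B = {9, 12, 14, 16, 30}
A \ B = {10, 11, 13, 17, 20, 21, 33, 36}
|A \ B| = 8

8


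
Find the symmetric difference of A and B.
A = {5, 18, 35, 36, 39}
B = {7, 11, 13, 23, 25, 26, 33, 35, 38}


Set A = {5, 18, 35, 36, 39}
Set B = {7, 11, 13, 23, 25, 26, 33, 35, 38}
A △ B = (A \ B) ∪ (B \ A)
Elements in A but not B: {5, 18, 36, 39}
Elements in B but not A: {7, 11, 13, 23, 25, 26, 33, 38}
A △ B = {5, 7, 11, 13, 18, 23, 25, 26, 33, 36, 38, 39}

{5, 7, 11, 13, 18, 23, 25, 26, 33, 36, 38, 39}


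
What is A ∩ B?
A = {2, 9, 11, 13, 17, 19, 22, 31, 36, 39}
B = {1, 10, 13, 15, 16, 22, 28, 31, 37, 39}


Set A = {2, 9, 11, 13, 17, 19, 22, 31, 36, 39}
Set B = {1, 10, 13, 15, 16, 22, 28, 31, 37, 39}
A ∩ B includes only elements in both sets.
Check each element of A against B:
2 ✗, 9 ✗, 11 ✗, 13 ✓, 17 ✗, 19 ✗, 22 ✓, 31 ✓, 36 ✗, 39 ✓
A ∩ B = {13, 22, 31, 39}

{13, 22, 31, 39}


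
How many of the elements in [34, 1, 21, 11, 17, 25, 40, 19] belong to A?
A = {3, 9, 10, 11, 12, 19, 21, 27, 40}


Set A = {3, 9, 10, 11, 12, 19, 21, 27, 40}
Candidates: [34, 1, 21, 11, 17, 25, 40, 19]
Check each candidate:
34 ∉ A, 1 ∉ A, 21 ∈ A, 11 ∈ A, 17 ∉ A, 25 ∉ A, 40 ∈ A, 19 ∈ A
Count of candidates in A: 4

4


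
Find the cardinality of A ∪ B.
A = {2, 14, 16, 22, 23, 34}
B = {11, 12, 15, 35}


Set A = {2, 14, 16, 22, 23, 34}, |A| = 6
Set B = {11, 12, 15, 35}, |B| = 4
A ∩ B = {}, |A ∩ B| = 0
|A ∪ B| = |A| + |B| - |A ∩ B| = 6 + 4 - 0 = 10

10


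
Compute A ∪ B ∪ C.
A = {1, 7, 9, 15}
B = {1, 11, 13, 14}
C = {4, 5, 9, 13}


Set A = {1, 7, 9, 15}
Set B = {1, 11, 13, 14}
Set C = {4, 5, 9, 13}
First, A ∪ B = {1, 7, 9, 11, 13, 14, 15}
Then, (A ∪ B) ∪ C = {1, 4, 5, 7, 9, 11, 13, 14, 15}

{1, 4, 5, 7, 9, 11, 13, 14, 15}


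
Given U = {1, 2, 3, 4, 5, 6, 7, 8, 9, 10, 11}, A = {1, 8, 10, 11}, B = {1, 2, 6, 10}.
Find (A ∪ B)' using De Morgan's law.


U = {1, 2, 3, 4, 5, 6, 7, 8, 9, 10, 11}
A = {1, 8, 10, 11}, B = {1, 2, 6, 10}
A ∪ B = {1, 2, 6, 8, 10, 11}
(A ∪ B)' = U \ (A ∪ B) = {3, 4, 5, 7, 9}
Verification via A' ∩ B': A' = {2, 3, 4, 5, 6, 7, 9}, B' = {3, 4, 5, 7, 8, 9, 11}
A' ∩ B' = {3, 4, 5, 7, 9} ✓

{3, 4, 5, 7, 9}


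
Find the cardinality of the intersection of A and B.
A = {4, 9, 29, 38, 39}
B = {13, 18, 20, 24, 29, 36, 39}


Set A = {4, 9, 29, 38, 39}
Set B = {13, 18, 20, 24, 29, 36, 39}
A ∩ B = {29, 39}
|A ∩ B| = 2

2


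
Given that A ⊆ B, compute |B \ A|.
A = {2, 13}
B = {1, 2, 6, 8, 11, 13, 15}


Set A = {2, 13}, |A| = 2
Set B = {1, 2, 6, 8, 11, 13, 15}, |B| = 7
Since A ⊆ B: B \ A = {1, 6, 8, 11, 15}
|B| - |A| = 7 - 2 = 5

5


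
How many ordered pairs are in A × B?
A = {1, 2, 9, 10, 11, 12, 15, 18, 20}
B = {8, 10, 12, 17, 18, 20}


Set A = {1, 2, 9, 10, 11, 12, 15, 18, 20} has 9 elements.
Set B = {8, 10, 12, 17, 18, 20} has 6 elements.
|A × B| = |A| × |B| = 9 × 6 = 54

54


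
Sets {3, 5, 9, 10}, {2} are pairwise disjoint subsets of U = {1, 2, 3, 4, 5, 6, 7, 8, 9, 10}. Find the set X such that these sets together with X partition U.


U = {1, 2, 3, 4, 5, 6, 7, 8, 9, 10}
Shown blocks: {3, 5, 9, 10}, {2}
A partition's blocks are pairwise disjoint and cover U, so the missing block = U \ (union of shown blocks).
Union of shown blocks: {2, 3, 5, 9, 10}
Missing block = U \ (union) = {1, 4, 6, 7, 8}

{1, 4, 6, 7, 8}


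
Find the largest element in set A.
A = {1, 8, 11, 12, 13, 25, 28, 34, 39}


Set A = {1, 8, 11, 12, 13, 25, 28, 34, 39}
Elements in ascending order: 1, 8, 11, 12, 13, 25, 28, 34, 39
The largest element is 39.

39


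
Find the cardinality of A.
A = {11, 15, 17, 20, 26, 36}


Set A = {11, 15, 17, 20, 26, 36}
Listing elements: 11, 15, 17, 20, 26, 36
Counting: 6 elements
|A| = 6

6


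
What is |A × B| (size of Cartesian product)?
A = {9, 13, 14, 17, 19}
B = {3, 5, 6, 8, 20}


Set A = {9, 13, 14, 17, 19} has 5 elements.
Set B = {3, 5, 6, 8, 20} has 5 elements.
|A × B| = |A| × |B| = 5 × 5 = 25

25


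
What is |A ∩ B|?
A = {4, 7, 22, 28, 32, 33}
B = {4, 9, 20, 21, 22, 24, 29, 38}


Set A = {4, 7, 22, 28, 32, 33}
Set B = {4, 9, 20, 21, 22, 24, 29, 38}
A ∩ B = {4, 22}
|A ∩ B| = 2

2


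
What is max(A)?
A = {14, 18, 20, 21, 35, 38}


Set A = {14, 18, 20, 21, 35, 38}
Elements in ascending order: 14, 18, 20, 21, 35, 38
The largest element is 38.

38


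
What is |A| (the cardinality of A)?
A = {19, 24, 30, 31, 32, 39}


Set A = {19, 24, 30, 31, 32, 39}
Listing elements: 19, 24, 30, 31, 32, 39
Counting: 6 elements
|A| = 6

6


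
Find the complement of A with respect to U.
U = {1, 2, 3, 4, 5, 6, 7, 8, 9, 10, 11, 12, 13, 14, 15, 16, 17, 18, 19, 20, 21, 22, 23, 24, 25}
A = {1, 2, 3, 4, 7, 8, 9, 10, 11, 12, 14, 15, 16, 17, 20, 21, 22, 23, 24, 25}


Universal set U = {1, 2, 3, 4, 5, 6, 7, 8, 9, 10, 11, 12, 13, 14, 15, 16, 17, 18, 19, 20, 21, 22, 23, 24, 25}
Set A = {1, 2, 3, 4, 7, 8, 9, 10, 11, 12, 14, 15, 16, 17, 20, 21, 22, 23, 24, 25}
A' = U \ A = elements in U but not in A
Checking each element of U:
1 (in A, exclude), 2 (in A, exclude), 3 (in A, exclude), 4 (in A, exclude), 5 (not in A, include), 6 (not in A, include), 7 (in A, exclude), 8 (in A, exclude), 9 (in A, exclude), 10 (in A, exclude), 11 (in A, exclude), 12 (in A, exclude), 13 (not in A, include), 14 (in A, exclude), 15 (in A, exclude), 16 (in A, exclude), 17 (in A, exclude), 18 (not in A, include), 19 (not in A, include), 20 (in A, exclude), 21 (in A, exclude), 22 (in A, exclude), 23 (in A, exclude), 24 (in A, exclude), 25 (in A, exclude)
A' = {5, 6, 13, 18, 19}

{5, 6, 13, 18, 19}


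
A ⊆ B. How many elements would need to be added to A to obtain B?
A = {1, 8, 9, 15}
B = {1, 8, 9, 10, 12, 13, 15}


Set A = {1, 8, 9, 15}, |A| = 4
Set B = {1, 8, 9, 10, 12, 13, 15}, |B| = 7
Since A ⊆ B: B \ A = {10, 12, 13}
|B| - |A| = 7 - 4 = 3

3


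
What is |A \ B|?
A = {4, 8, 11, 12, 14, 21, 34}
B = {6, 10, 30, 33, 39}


Set A = {4, 8, 11, 12, 14, 21, 34}
Set B = {6, 10, 30, 33, 39}
A \ B = {4, 8, 11, 12, 14, 21, 34}
|A \ B| = 7

7


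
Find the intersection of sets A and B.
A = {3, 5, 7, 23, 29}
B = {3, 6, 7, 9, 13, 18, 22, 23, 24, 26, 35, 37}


Set A = {3, 5, 7, 23, 29}
Set B = {3, 6, 7, 9, 13, 18, 22, 23, 24, 26, 35, 37}
A ∩ B includes only elements in both sets.
Check each element of A against B:
3 ✓, 5 ✗, 7 ✓, 23 ✓, 29 ✗
A ∩ B = {3, 7, 23}

{3, 7, 23}


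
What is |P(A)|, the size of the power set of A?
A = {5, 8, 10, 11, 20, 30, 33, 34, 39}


Set A = {5, 8, 10, 11, 20, 30, 33, 34, 39}
|A| = 9
The power set P(A) contains all subsets of A.
|P(A)| = 2^|A| = 2^9 = 512

512


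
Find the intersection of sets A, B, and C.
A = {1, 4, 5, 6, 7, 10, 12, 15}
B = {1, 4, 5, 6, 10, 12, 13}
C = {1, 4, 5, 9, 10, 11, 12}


Set A = {1, 4, 5, 6, 7, 10, 12, 15}
Set B = {1, 4, 5, 6, 10, 12, 13}
Set C = {1, 4, 5, 9, 10, 11, 12}
First, A ∩ B = {1, 4, 5, 6, 10, 12}
Then, (A ∩ B) ∩ C = {1, 4, 5, 10, 12}

{1, 4, 5, 10, 12}


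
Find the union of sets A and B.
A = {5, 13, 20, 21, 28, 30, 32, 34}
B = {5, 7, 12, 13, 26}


Set A = {5, 13, 20, 21, 28, 30, 32, 34}
Set B = {5, 7, 12, 13, 26}
A ∪ B includes all elements in either set.
Elements from A: {5, 13, 20, 21, 28, 30, 32, 34}
Elements from B not already included: {7, 12, 26}
A ∪ B = {5, 7, 12, 13, 20, 21, 26, 28, 30, 32, 34}

{5, 7, 12, 13, 20, 21, 26, 28, 30, 32, 34}


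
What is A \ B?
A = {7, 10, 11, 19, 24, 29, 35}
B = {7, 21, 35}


Set A = {7, 10, 11, 19, 24, 29, 35}
Set B = {7, 21, 35}
A \ B includes elements in A that are not in B.
Check each element of A:
7 (in B, remove), 10 (not in B, keep), 11 (not in B, keep), 19 (not in B, keep), 24 (not in B, keep), 29 (not in B, keep), 35 (in B, remove)
A \ B = {10, 11, 19, 24, 29}

{10, 11, 19, 24, 29}


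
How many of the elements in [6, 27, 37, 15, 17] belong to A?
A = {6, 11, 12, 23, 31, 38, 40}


Set A = {6, 11, 12, 23, 31, 38, 40}
Candidates: [6, 27, 37, 15, 17]
Check each candidate:
6 ∈ A, 27 ∉ A, 37 ∉ A, 15 ∉ A, 17 ∉ A
Count of candidates in A: 1

1


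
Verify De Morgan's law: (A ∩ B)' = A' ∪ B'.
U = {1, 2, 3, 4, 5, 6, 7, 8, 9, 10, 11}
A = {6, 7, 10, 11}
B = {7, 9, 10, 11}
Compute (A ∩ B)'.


U = {1, 2, 3, 4, 5, 6, 7, 8, 9, 10, 11}
A = {6, 7, 10, 11}, B = {7, 9, 10, 11}
A ∩ B = {7, 10, 11}
(A ∩ B)' = U \ (A ∩ B) = {1, 2, 3, 4, 5, 6, 8, 9}
Verification via A' ∪ B': A' = {1, 2, 3, 4, 5, 8, 9}, B' = {1, 2, 3, 4, 5, 6, 8}
A' ∪ B' = {1, 2, 3, 4, 5, 6, 8, 9} ✓

{1, 2, 3, 4, 5, 6, 8, 9}


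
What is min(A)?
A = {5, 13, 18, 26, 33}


Set A = {5, 13, 18, 26, 33}
Elements in ascending order: 5, 13, 18, 26, 33
The smallest element is 5.

5


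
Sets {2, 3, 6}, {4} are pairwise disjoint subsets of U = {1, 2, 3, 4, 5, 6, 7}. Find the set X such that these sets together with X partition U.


U = {1, 2, 3, 4, 5, 6, 7}
Shown blocks: {2, 3, 6}, {4}
A partition's blocks are pairwise disjoint and cover U, so the missing block = U \ (union of shown blocks).
Union of shown blocks: {2, 3, 4, 6}
Missing block = U \ (union) = {1, 5, 7}

{1, 5, 7}


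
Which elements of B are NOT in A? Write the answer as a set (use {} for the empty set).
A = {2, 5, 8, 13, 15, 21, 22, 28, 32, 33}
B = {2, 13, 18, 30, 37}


Set A = {2, 5, 8, 13, 15, 21, 22, 28, 32, 33}
Set B = {2, 13, 18, 30, 37}
Check each element of B against A:
2 ∈ A, 13 ∈ A, 18 ∉ A (include), 30 ∉ A (include), 37 ∉ A (include)
Elements of B not in A: {18, 30, 37}

{18, 30, 37}


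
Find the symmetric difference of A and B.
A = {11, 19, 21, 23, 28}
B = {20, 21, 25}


Set A = {11, 19, 21, 23, 28}
Set B = {20, 21, 25}
A △ B = (A \ B) ∪ (B \ A)
Elements in A but not B: {11, 19, 23, 28}
Elements in B but not A: {20, 25}
A △ B = {11, 19, 20, 23, 25, 28}

{11, 19, 20, 23, 25, 28}


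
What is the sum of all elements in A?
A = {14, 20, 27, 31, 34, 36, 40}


Set A = {14, 20, 27, 31, 34, 36, 40}
Sum = 14 + 20 + 27 + 31 + 34 + 36 + 40 = 202

202


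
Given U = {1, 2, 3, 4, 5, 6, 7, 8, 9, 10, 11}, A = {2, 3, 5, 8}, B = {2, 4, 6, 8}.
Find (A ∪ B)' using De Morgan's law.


U = {1, 2, 3, 4, 5, 6, 7, 8, 9, 10, 11}
A = {2, 3, 5, 8}, B = {2, 4, 6, 8}
A ∪ B = {2, 3, 4, 5, 6, 8}
(A ∪ B)' = U \ (A ∪ B) = {1, 7, 9, 10, 11}
Verification via A' ∩ B': A' = {1, 4, 6, 7, 9, 10, 11}, B' = {1, 3, 5, 7, 9, 10, 11}
A' ∩ B' = {1, 7, 9, 10, 11} ✓

{1, 7, 9, 10, 11}


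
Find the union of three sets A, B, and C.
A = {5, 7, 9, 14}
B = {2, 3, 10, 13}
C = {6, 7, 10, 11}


Set A = {5, 7, 9, 14}
Set B = {2, 3, 10, 13}
Set C = {6, 7, 10, 11}
First, A ∪ B = {2, 3, 5, 7, 9, 10, 13, 14}
Then, (A ∪ B) ∪ C = {2, 3, 5, 6, 7, 9, 10, 11, 13, 14}

{2, 3, 5, 6, 7, 9, 10, 11, 13, 14}


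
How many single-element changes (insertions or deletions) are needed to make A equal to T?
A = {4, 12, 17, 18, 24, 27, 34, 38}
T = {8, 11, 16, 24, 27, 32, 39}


Set A = {4, 12, 17, 18, 24, 27, 34, 38}
Set T = {8, 11, 16, 24, 27, 32, 39}
Elements to remove from A (in A, not in T): {4, 12, 17, 18, 34, 38} → 6 removals
Elements to add to A (in T, not in A): {8, 11, 16, 32, 39} → 5 additions
Total edits = 6 + 5 = 11

11


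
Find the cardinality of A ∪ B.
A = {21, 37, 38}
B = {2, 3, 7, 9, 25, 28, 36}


Set A = {21, 37, 38}, |A| = 3
Set B = {2, 3, 7, 9, 25, 28, 36}, |B| = 7
A ∩ B = {}, |A ∩ B| = 0
|A ∪ B| = |A| + |B| - |A ∩ B| = 3 + 7 - 0 = 10

10


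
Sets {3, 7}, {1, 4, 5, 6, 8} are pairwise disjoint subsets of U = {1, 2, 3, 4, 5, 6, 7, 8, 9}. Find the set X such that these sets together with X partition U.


U = {1, 2, 3, 4, 5, 6, 7, 8, 9}
Shown blocks: {3, 7}, {1, 4, 5, 6, 8}
A partition's blocks are pairwise disjoint and cover U, so the missing block = U \ (union of shown blocks).
Union of shown blocks: {1, 3, 4, 5, 6, 7, 8}
Missing block = U \ (union) = {2, 9}

{2, 9}


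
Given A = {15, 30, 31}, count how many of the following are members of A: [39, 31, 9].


Set A = {15, 30, 31}
Candidates: [39, 31, 9]
Check each candidate:
39 ∉ A, 31 ∈ A, 9 ∉ A
Count of candidates in A: 1

1


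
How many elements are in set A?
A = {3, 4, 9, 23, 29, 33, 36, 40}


Set A = {3, 4, 9, 23, 29, 33, 36, 40}
Listing elements: 3, 4, 9, 23, 29, 33, 36, 40
Counting: 8 elements
|A| = 8

8


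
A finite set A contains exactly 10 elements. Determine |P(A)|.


The set has 10 elements.
The power set contains all possible subsets.
|P(A)| = 2^|A| = 2^10 = 1024

1024


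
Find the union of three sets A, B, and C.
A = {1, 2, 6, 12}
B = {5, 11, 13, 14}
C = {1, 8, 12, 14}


Set A = {1, 2, 6, 12}
Set B = {5, 11, 13, 14}
Set C = {1, 8, 12, 14}
First, A ∪ B = {1, 2, 5, 6, 11, 12, 13, 14}
Then, (A ∪ B) ∪ C = {1, 2, 5, 6, 8, 11, 12, 13, 14}

{1, 2, 5, 6, 8, 11, 12, 13, 14}


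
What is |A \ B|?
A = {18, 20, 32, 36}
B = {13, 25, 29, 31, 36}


Set A = {18, 20, 32, 36}
Set B = {13, 25, 29, 31, 36}
A \ B = {18, 20, 32}
|A \ B| = 3

3


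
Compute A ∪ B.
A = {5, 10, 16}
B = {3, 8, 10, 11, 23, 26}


Set A = {5, 10, 16}
Set B = {3, 8, 10, 11, 23, 26}
A ∪ B includes all elements in either set.
Elements from A: {5, 10, 16}
Elements from B not already included: {3, 8, 11, 23, 26}
A ∪ B = {3, 5, 8, 10, 11, 16, 23, 26}

{3, 5, 8, 10, 11, 16, 23, 26}


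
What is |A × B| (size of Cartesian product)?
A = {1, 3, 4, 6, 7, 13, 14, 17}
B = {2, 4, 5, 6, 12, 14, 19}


Set A = {1, 3, 4, 6, 7, 13, 14, 17} has 8 elements.
Set B = {2, 4, 5, 6, 12, 14, 19} has 7 elements.
|A × B| = |A| × |B| = 8 × 7 = 56

56


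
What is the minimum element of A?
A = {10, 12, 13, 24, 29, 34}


Set A = {10, 12, 13, 24, 29, 34}
Elements in ascending order: 10, 12, 13, 24, 29, 34
The smallest element is 10.

10


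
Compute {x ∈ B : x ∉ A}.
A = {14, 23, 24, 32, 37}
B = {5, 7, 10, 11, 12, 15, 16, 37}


Set A = {14, 23, 24, 32, 37}
Set B = {5, 7, 10, 11, 12, 15, 16, 37}
Check each element of B against A:
5 ∉ A (include), 7 ∉ A (include), 10 ∉ A (include), 11 ∉ A (include), 12 ∉ A (include), 15 ∉ A (include), 16 ∉ A (include), 37 ∈ A
Elements of B not in A: {5, 7, 10, 11, 12, 15, 16}

{5, 7, 10, 11, 12, 15, 16}


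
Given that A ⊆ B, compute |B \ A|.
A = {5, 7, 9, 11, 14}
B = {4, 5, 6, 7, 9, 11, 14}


Set A = {5, 7, 9, 11, 14}, |A| = 5
Set B = {4, 5, 6, 7, 9, 11, 14}, |B| = 7
Since A ⊆ B: B \ A = {4, 6}
|B| - |A| = 7 - 5 = 2

2


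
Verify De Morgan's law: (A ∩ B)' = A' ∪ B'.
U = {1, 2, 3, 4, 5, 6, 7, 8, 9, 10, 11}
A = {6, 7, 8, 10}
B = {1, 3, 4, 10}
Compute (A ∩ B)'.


U = {1, 2, 3, 4, 5, 6, 7, 8, 9, 10, 11}
A = {6, 7, 8, 10}, B = {1, 3, 4, 10}
A ∩ B = {10}
(A ∩ B)' = U \ (A ∩ B) = {1, 2, 3, 4, 5, 6, 7, 8, 9, 11}
Verification via A' ∪ B': A' = {1, 2, 3, 4, 5, 9, 11}, B' = {2, 5, 6, 7, 8, 9, 11}
A' ∪ B' = {1, 2, 3, 4, 5, 6, 7, 8, 9, 11} ✓

{1, 2, 3, 4, 5, 6, 7, 8, 9, 11}


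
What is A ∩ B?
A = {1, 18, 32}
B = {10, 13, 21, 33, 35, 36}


Set A = {1, 18, 32}
Set B = {10, 13, 21, 33, 35, 36}
A ∩ B includes only elements in both sets.
Check each element of A against B:
1 ✗, 18 ✗, 32 ✗
A ∩ B = {}

{}


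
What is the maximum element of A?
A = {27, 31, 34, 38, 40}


Set A = {27, 31, 34, 38, 40}
Elements in ascending order: 27, 31, 34, 38, 40
The largest element is 40.

40


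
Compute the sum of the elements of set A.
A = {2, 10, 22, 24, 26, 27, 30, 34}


Set A = {2, 10, 22, 24, 26, 27, 30, 34}
Sum = 2 + 10 + 22 + 24 + 26 + 27 + 30 + 34 = 175

175


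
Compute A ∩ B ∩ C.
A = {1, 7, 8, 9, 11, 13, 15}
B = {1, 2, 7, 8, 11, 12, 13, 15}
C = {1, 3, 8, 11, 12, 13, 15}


Set A = {1, 7, 8, 9, 11, 13, 15}
Set B = {1, 2, 7, 8, 11, 12, 13, 15}
Set C = {1, 3, 8, 11, 12, 13, 15}
First, A ∩ B = {1, 7, 8, 11, 13, 15}
Then, (A ∩ B) ∩ C = {1, 8, 11, 13, 15}

{1, 8, 11, 13, 15}


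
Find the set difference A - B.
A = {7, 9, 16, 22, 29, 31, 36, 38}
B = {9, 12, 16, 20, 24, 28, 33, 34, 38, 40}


Set A = {7, 9, 16, 22, 29, 31, 36, 38}
Set B = {9, 12, 16, 20, 24, 28, 33, 34, 38, 40}
A \ B includes elements in A that are not in B.
Check each element of A:
7 (not in B, keep), 9 (in B, remove), 16 (in B, remove), 22 (not in B, keep), 29 (not in B, keep), 31 (not in B, keep), 36 (not in B, keep), 38 (in B, remove)
A \ B = {7, 22, 29, 31, 36}

{7, 22, 29, 31, 36}


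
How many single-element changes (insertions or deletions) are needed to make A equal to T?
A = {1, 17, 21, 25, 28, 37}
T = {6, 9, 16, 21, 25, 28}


Set A = {1, 17, 21, 25, 28, 37}
Set T = {6, 9, 16, 21, 25, 28}
Elements to remove from A (in A, not in T): {1, 17, 37} → 3 removals
Elements to add to A (in T, not in A): {6, 9, 16} → 3 additions
Total edits = 3 + 3 = 6

6


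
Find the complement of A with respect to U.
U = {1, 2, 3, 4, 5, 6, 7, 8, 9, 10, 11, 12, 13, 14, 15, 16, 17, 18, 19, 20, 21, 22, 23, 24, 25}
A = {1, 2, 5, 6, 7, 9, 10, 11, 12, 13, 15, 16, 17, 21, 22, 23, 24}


Universal set U = {1, 2, 3, 4, 5, 6, 7, 8, 9, 10, 11, 12, 13, 14, 15, 16, 17, 18, 19, 20, 21, 22, 23, 24, 25}
Set A = {1, 2, 5, 6, 7, 9, 10, 11, 12, 13, 15, 16, 17, 21, 22, 23, 24}
A' = U \ A = elements in U but not in A
Checking each element of U:
1 (in A, exclude), 2 (in A, exclude), 3 (not in A, include), 4 (not in A, include), 5 (in A, exclude), 6 (in A, exclude), 7 (in A, exclude), 8 (not in A, include), 9 (in A, exclude), 10 (in A, exclude), 11 (in A, exclude), 12 (in A, exclude), 13 (in A, exclude), 14 (not in A, include), 15 (in A, exclude), 16 (in A, exclude), 17 (in A, exclude), 18 (not in A, include), 19 (not in A, include), 20 (not in A, include), 21 (in A, exclude), 22 (in A, exclude), 23 (in A, exclude), 24 (in A, exclude), 25 (not in A, include)
A' = {3, 4, 8, 14, 18, 19, 20, 25}

{3, 4, 8, 14, 18, 19, 20, 25}


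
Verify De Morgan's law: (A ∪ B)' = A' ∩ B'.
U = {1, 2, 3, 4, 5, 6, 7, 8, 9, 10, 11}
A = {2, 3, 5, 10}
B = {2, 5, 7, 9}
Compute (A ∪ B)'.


U = {1, 2, 3, 4, 5, 6, 7, 8, 9, 10, 11}
A = {2, 3, 5, 10}, B = {2, 5, 7, 9}
A ∪ B = {2, 3, 5, 7, 9, 10}
(A ∪ B)' = U \ (A ∪ B) = {1, 4, 6, 8, 11}
Verification via A' ∩ B': A' = {1, 4, 6, 7, 8, 9, 11}, B' = {1, 3, 4, 6, 8, 10, 11}
A' ∩ B' = {1, 4, 6, 8, 11} ✓

{1, 4, 6, 8, 11}


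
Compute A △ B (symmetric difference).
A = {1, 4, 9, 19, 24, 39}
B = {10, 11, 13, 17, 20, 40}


Set A = {1, 4, 9, 19, 24, 39}
Set B = {10, 11, 13, 17, 20, 40}
A △ B = (A \ B) ∪ (B \ A)
Elements in A but not B: {1, 4, 9, 19, 24, 39}
Elements in B but not A: {10, 11, 13, 17, 20, 40}
A △ B = {1, 4, 9, 10, 11, 13, 17, 19, 20, 24, 39, 40}

{1, 4, 9, 10, 11, 13, 17, 19, 20, 24, 39, 40}


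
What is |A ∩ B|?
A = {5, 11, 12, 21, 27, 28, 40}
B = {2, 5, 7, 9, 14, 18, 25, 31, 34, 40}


Set A = {5, 11, 12, 21, 27, 28, 40}
Set B = {2, 5, 7, 9, 14, 18, 25, 31, 34, 40}
A ∩ B = {5, 40}
|A ∩ B| = 2

2


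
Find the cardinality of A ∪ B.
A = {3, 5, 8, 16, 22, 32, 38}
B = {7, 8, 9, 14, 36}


Set A = {3, 5, 8, 16, 22, 32, 38}, |A| = 7
Set B = {7, 8, 9, 14, 36}, |B| = 5
A ∩ B = {8}, |A ∩ B| = 1
|A ∪ B| = |A| + |B| - |A ∩ B| = 7 + 5 - 1 = 11

11


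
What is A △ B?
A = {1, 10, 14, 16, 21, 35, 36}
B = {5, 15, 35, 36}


Set A = {1, 10, 14, 16, 21, 35, 36}
Set B = {5, 15, 35, 36}
A △ B = (A \ B) ∪ (B \ A)
Elements in A but not B: {1, 10, 14, 16, 21}
Elements in B but not A: {5, 15}
A △ B = {1, 5, 10, 14, 15, 16, 21}

{1, 5, 10, 14, 15, 16, 21}


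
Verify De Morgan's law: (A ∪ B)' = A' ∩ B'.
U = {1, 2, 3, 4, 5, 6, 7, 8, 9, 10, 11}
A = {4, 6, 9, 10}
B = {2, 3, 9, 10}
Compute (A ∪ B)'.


U = {1, 2, 3, 4, 5, 6, 7, 8, 9, 10, 11}
A = {4, 6, 9, 10}, B = {2, 3, 9, 10}
A ∪ B = {2, 3, 4, 6, 9, 10}
(A ∪ B)' = U \ (A ∪ B) = {1, 5, 7, 8, 11}
Verification via A' ∩ B': A' = {1, 2, 3, 5, 7, 8, 11}, B' = {1, 4, 5, 6, 7, 8, 11}
A' ∩ B' = {1, 5, 7, 8, 11} ✓

{1, 5, 7, 8, 11}


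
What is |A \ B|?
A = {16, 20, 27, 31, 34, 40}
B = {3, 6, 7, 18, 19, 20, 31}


Set A = {16, 20, 27, 31, 34, 40}
Set B = {3, 6, 7, 18, 19, 20, 31}
A \ B = {16, 27, 34, 40}
|A \ B| = 4

4


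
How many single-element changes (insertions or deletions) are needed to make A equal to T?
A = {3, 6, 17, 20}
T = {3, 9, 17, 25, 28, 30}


Set A = {3, 6, 17, 20}
Set T = {3, 9, 17, 25, 28, 30}
Elements to remove from A (in A, not in T): {6, 20} → 2 removals
Elements to add to A (in T, not in A): {9, 25, 28, 30} → 4 additions
Total edits = 2 + 4 = 6

6


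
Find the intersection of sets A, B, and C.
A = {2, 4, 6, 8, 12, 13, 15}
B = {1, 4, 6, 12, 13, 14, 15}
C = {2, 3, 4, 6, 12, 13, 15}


Set A = {2, 4, 6, 8, 12, 13, 15}
Set B = {1, 4, 6, 12, 13, 14, 15}
Set C = {2, 3, 4, 6, 12, 13, 15}
First, A ∩ B = {4, 6, 12, 13, 15}
Then, (A ∩ B) ∩ C = {4, 6, 12, 13, 15}

{4, 6, 12, 13, 15}


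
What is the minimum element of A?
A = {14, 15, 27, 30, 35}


Set A = {14, 15, 27, 30, 35}
Elements in ascending order: 14, 15, 27, 30, 35
The smallest element is 14.

14


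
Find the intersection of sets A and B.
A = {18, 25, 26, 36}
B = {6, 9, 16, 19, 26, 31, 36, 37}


Set A = {18, 25, 26, 36}
Set B = {6, 9, 16, 19, 26, 31, 36, 37}
A ∩ B includes only elements in both sets.
Check each element of A against B:
18 ✗, 25 ✗, 26 ✓, 36 ✓
A ∩ B = {26, 36}

{26, 36}


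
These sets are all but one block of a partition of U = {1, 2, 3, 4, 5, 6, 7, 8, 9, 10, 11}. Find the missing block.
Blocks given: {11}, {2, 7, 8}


U = {1, 2, 3, 4, 5, 6, 7, 8, 9, 10, 11}
Shown blocks: {11}, {2, 7, 8}
A partition's blocks are pairwise disjoint and cover U, so the missing block = U \ (union of shown blocks).
Union of shown blocks: {2, 7, 8, 11}
Missing block = U \ (union) = {1, 3, 4, 5, 6, 9, 10}

{1, 3, 4, 5, 6, 9, 10}


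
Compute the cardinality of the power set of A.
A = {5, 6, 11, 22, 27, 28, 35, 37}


Set A = {5, 6, 11, 22, 27, 28, 35, 37}
|A| = 8
The power set P(A) contains all subsets of A.
|P(A)| = 2^|A| = 2^8 = 256

256


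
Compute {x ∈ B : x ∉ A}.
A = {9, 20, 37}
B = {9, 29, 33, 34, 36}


Set A = {9, 20, 37}
Set B = {9, 29, 33, 34, 36}
Check each element of B against A:
9 ∈ A, 29 ∉ A (include), 33 ∉ A (include), 34 ∉ A (include), 36 ∉ A (include)
Elements of B not in A: {29, 33, 34, 36}

{29, 33, 34, 36}


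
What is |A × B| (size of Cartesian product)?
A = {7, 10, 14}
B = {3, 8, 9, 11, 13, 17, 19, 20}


Set A = {7, 10, 14} has 3 elements.
Set B = {3, 8, 9, 11, 13, 17, 19, 20} has 8 elements.
|A × B| = |A| × |B| = 3 × 8 = 24

24


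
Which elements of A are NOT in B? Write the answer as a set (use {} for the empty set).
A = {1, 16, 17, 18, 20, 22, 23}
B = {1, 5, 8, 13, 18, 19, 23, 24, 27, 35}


Set A = {1, 16, 17, 18, 20, 22, 23}
Set B = {1, 5, 8, 13, 18, 19, 23, 24, 27, 35}
Check each element of A against B:
1 ∈ B, 16 ∉ B (include), 17 ∉ B (include), 18 ∈ B, 20 ∉ B (include), 22 ∉ B (include), 23 ∈ B
Elements of A not in B: {16, 17, 20, 22}

{16, 17, 20, 22}


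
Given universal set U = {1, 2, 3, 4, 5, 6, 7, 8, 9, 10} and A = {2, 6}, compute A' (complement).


Universal set U = {1, 2, 3, 4, 5, 6, 7, 8, 9, 10}
Set A = {2, 6}
A' = U \ A = elements in U but not in A
Checking each element of U:
1 (not in A, include), 2 (in A, exclude), 3 (not in A, include), 4 (not in A, include), 5 (not in A, include), 6 (in A, exclude), 7 (not in A, include), 8 (not in A, include), 9 (not in A, include), 10 (not in A, include)
A' = {1, 3, 4, 5, 7, 8, 9, 10}

{1, 3, 4, 5, 7, 8, 9, 10}


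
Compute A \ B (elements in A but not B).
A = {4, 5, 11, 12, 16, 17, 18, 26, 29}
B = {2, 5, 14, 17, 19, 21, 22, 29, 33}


Set A = {4, 5, 11, 12, 16, 17, 18, 26, 29}
Set B = {2, 5, 14, 17, 19, 21, 22, 29, 33}
A \ B includes elements in A that are not in B.
Check each element of A:
4 (not in B, keep), 5 (in B, remove), 11 (not in B, keep), 12 (not in B, keep), 16 (not in B, keep), 17 (in B, remove), 18 (not in B, keep), 26 (not in B, keep), 29 (in B, remove)
A \ B = {4, 11, 12, 16, 18, 26}

{4, 11, 12, 16, 18, 26}


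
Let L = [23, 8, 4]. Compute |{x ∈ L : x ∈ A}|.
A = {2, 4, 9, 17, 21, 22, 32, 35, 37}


Set A = {2, 4, 9, 17, 21, 22, 32, 35, 37}
Candidates: [23, 8, 4]
Check each candidate:
23 ∉ A, 8 ∉ A, 4 ∈ A
Count of candidates in A: 1

1


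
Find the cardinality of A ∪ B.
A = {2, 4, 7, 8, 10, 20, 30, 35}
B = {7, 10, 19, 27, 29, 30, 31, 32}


Set A = {2, 4, 7, 8, 10, 20, 30, 35}, |A| = 8
Set B = {7, 10, 19, 27, 29, 30, 31, 32}, |B| = 8
A ∩ B = {7, 10, 30}, |A ∩ B| = 3
|A ∪ B| = |A| + |B| - |A ∩ B| = 8 + 8 - 3 = 13

13


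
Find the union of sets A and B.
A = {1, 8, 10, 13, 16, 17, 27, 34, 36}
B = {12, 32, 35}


Set A = {1, 8, 10, 13, 16, 17, 27, 34, 36}
Set B = {12, 32, 35}
A ∪ B includes all elements in either set.
Elements from A: {1, 8, 10, 13, 16, 17, 27, 34, 36}
Elements from B not already included: {12, 32, 35}
A ∪ B = {1, 8, 10, 12, 13, 16, 17, 27, 32, 34, 35, 36}

{1, 8, 10, 12, 13, 16, 17, 27, 32, 34, 35, 36}


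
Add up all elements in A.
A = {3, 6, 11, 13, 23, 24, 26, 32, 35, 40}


Set A = {3, 6, 11, 13, 23, 24, 26, 32, 35, 40}
Sum = 3 + 6 + 11 + 13 + 23 + 24 + 26 + 32 + 35 + 40 = 213

213


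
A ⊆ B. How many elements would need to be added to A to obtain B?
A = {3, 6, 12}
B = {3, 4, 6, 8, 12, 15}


Set A = {3, 6, 12}, |A| = 3
Set B = {3, 4, 6, 8, 12, 15}, |B| = 6
Since A ⊆ B: B \ A = {4, 8, 15}
|B| - |A| = 6 - 3 = 3

3


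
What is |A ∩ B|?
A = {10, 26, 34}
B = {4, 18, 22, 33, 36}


Set A = {10, 26, 34}
Set B = {4, 18, 22, 33, 36}
A ∩ B = {}
|A ∩ B| = 0

0


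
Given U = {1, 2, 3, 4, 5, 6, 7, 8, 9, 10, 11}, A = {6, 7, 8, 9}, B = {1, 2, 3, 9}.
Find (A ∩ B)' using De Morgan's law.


U = {1, 2, 3, 4, 5, 6, 7, 8, 9, 10, 11}
A = {6, 7, 8, 9}, B = {1, 2, 3, 9}
A ∩ B = {9}
(A ∩ B)' = U \ (A ∩ B) = {1, 2, 3, 4, 5, 6, 7, 8, 10, 11}
Verification via A' ∪ B': A' = {1, 2, 3, 4, 5, 10, 11}, B' = {4, 5, 6, 7, 8, 10, 11}
A' ∪ B' = {1, 2, 3, 4, 5, 6, 7, 8, 10, 11} ✓

{1, 2, 3, 4, 5, 6, 7, 8, 10, 11}


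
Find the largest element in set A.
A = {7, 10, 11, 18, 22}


Set A = {7, 10, 11, 18, 22}
Elements in ascending order: 7, 10, 11, 18, 22
The largest element is 22.

22


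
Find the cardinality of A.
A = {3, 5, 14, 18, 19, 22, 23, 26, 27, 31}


Set A = {3, 5, 14, 18, 19, 22, 23, 26, 27, 31}
Listing elements: 3, 5, 14, 18, 19, 22, 23, 26, 27, 31
Counting: 10 elements
|A| = 10

10


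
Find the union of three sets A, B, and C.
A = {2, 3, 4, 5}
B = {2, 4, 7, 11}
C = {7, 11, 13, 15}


Set A = {2, 3, 4, 5}
Set B = {2, 4, 7, 11}
Set C = {7, 11, 13, 15}
First, A ∪ B = {2, 3, 4, 5, 7, 11}
Then, (A ∪ B) ∪ C = {2, 3, 4, 5, 7, 11, 13, 15}

{2, 3, 4, 5, 7, 11, 13, 15}


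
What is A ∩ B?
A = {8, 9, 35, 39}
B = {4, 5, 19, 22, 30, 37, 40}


Set A = {8, 9, 35, 39}
Set B = {4, 5, 19, 22, 30, 37, 40}
A ∩ B includes only elements in both sets.
Check each element of A against B:
8 ✗, 9 ✗, 35 ✗, 39 ✗
A ∩ B = {}

{}


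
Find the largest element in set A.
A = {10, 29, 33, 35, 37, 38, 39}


Set A = {10, 29, 33, 35, 37, 38, 39}
Elements in ascending order: 10, 29, 33, 35, 37, 38, 39
The largest element is 39.

39


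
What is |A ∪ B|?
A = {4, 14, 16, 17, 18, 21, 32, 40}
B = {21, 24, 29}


Set A = {4, 14, 16, 17, 18, 21, 32, 40}, |A| = 8
Set B = {21, 24, 29}, |B| = 3
A ∩ B = {21}, |A ∩ B| = 1
|A ∪ B| = |A| + |B| - |A ∩ B| = 8 + 3 - 1 = 10

10


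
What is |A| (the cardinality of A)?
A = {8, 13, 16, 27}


Set A = {8, 13, 16, 27}
Listing elements: 8, 13, 16, 27
Counting: 4 elements
|A| = 4

4


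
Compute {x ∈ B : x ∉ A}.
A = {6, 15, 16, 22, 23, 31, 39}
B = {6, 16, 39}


Set A = {6, 15, 16, 22, 23, 31, 39}
Set B = {6, 16, 39}
Check each element of B against A:
6 ∈ A, 16 ∈ A, 39 ∈ A
Elements of B not in A: {}

{}


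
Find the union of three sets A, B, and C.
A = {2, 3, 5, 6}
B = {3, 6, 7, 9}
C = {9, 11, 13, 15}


Set A = {2, 3, 5, 6}
Set B = {3, 6, 7, 9}
Set C = {9, 11, 13, 15}
First, A ∪ B = {2, 3, 5, 6, 7, 9}
Then, (A ∪ B) ∪ C = {2, 3, 5, 6, 7, 9, 11, 13, 15}

{2, 3, 5, 6, 7, 9, 11, 13, 15}


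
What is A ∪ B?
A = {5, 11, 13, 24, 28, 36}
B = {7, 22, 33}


Set A = {5, 11, 13, 24, 28, 36}
Set B = {7, 22, 33}
A ∪ B includes all elements in either set.
Elements from A: {5, 11, 13, 24, 28, 36}
Elements from B not already included: {7, 22, 33}
A ∪ B = {5, 7, 11, 13, 22, 24, 28, 33, 36}

{5, 7, 11, 13, 22, 24, 28, 33, 36}


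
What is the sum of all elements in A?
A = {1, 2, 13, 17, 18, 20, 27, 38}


Set A = {1, 2, 13, 17, 18, 20, 27, 38}
Sum = 1 + 2 + 13 + 17 + 18 + 20 + 27 + 38 = 136

136


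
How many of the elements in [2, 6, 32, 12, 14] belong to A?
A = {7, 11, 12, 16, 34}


Set A = {7, 11, 12, 16, 34}
Candidates: [2, 6, 32, 12, 14]
Check each candidate:
2 ∉ A, 6 ∉ A, 32 ∉ A, 12 ∈ A, 14 ∉ A
Count of candidates in A: 1

1


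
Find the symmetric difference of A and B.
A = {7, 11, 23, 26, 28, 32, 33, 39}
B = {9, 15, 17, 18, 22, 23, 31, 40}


Set A = {7, 11, 23, 26, 28, 32, 33, 39}
Set B = {9, 15, 17, 18, 22, 23, 31, 40}
A △ B = (A \ B) ∪ (B \ A)
Elements in A but not B: {7, 11, 26, 28, 32, 33, 39}
Elements in B but not A: {9, 15, 17, 18, 22, 31, 40}
A △ B = {7, 9, 11, 15, 17, 18, 22, 26, 28, 31, 32, 33, 39, 40}

{7, 9, 11, 15, 17, 18, 22, 26, 28, 31, 32, 33, 39, 40}


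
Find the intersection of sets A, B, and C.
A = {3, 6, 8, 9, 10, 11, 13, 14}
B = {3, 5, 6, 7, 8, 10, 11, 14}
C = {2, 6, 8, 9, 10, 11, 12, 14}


Set A = {3, 6, 8, 9, 10, 11, 13, 14}
Set B = {3, 5, 6, 7, 8, 10, 11, 14}
Set C = {2, 6, 8, 9, 10, 11, 12, 14}
First, A ∩ B = {3, 6, 8, 10, 11, 14}
Then, (A ∩ B) ∩ C = {6, 8, 10, 11, 14}

{6, 8, 10, 11, 14}


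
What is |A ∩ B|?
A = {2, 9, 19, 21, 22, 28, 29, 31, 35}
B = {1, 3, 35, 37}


Set A = {2, 9, 19, 21, 22, 28, 29, 31, 35}
Set B = {1, 3, 35, 37}
A ∩ B = {35}
|A ∩ B| = 1

1


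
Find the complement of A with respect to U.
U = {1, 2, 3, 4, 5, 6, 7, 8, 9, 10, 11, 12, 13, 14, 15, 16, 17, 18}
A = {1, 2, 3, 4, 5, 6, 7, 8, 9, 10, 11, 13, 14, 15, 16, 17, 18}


Universal set U = {1, 2, 3, 4, 5, 6, 7, 8, 9, 10, 11, 12, 13, 14, 15, 16, 17, 18}
Set A = {1, 2, 3, 4, 5, 6, 7, 8, 9, 10, 11, 13, 14, 15, 16, 17, 18}
A' = U \ A = elements in U but not in A
Checking each element of U:
1 (in A, exclude), 2 (in A, exclude), 3 (in A, exclude), 4 (in A, exclude), 5 (in A, exclude), 6 (in A, exclude), 7 (in A, exclude), 8 (in A, exclude), 9 (in A, exclude), 10 (in A, exclude), 11 (in A, exclude), 12 (not in A, include), 13 (in A, exclude), 14 (in A, exclude), 15 (in A, exclude), 16 (in A, exclude), 17 (in A, exclude), 18 (in A, exclude)
A' = {12}

{12}


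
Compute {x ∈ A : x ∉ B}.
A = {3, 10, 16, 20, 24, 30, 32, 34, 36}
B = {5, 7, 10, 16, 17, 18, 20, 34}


Set A = {3, 10, 16, 20, 24, 30, 32, 34, 36}
Set B = {5, 7, 10, 16, 17, 18, 20, 34}
Check each element of A against B:
3 ∉ B (include), 10 ∈ B, 16 ∈ B, 20 ∈ B, 24 ∉ B (include), 30 ∉ B (include), 32 ∉ B (include), 34 ∈ B, 36 ∉ B (include)
Elements of A not in B: {3, 24, 30, 32, 36}

{3, 24, 30, 32, 36}


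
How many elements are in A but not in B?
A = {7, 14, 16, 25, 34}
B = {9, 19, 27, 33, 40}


Set A = {7, 14, 16, 25, 34}
Set B = {9, 19, 27, 33, 40}
A \ B = {7, 14, 16, 25, 34}
|A \ B| = 5

5
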